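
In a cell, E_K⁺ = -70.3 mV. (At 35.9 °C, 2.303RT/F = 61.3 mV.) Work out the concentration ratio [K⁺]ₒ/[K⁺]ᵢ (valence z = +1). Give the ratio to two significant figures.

0.071

log₁₀([out]/[in]) = E·z/(61.3) = -70.3 × 1 / 61.3 = -1.1468
[out]/[in] = 10^(-1.1468) = 0.07132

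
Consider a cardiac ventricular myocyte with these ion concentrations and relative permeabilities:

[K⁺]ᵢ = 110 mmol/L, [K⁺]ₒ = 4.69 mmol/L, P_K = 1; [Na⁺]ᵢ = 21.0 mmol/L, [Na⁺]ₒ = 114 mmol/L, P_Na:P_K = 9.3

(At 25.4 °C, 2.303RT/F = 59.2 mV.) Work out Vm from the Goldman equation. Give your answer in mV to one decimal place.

Vm = 59.2 · log₁₀[(Σ P·[cation]ₒ + Σ P·[anion]ᵢ) / (Σ P·[cation]ᵢ + Σ P·[anion]ₒ)]
Numerator = 1×4.69 + 9.3×114 = 1065
Denominator = 1×110 + 9.3×21.0 = 305.3
Vm = 59.2 · log₁₀(3.488) = 59.2 × (0.5426) = 32.12 mV

32.1 mV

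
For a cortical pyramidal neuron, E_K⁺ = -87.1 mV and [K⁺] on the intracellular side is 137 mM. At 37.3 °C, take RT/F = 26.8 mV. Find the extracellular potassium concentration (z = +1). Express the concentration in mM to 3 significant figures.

5.31 mM

Nernst: E = (26.8/1) · ln([out]/[in]), so ln([out]/[in]) = -87.1 × 1 / 26.8 = -3.2500.
[out]/[in] = e^(-3.2500) = 0.03877.
[out] = 0.03877 × 137 = 5.312 mM.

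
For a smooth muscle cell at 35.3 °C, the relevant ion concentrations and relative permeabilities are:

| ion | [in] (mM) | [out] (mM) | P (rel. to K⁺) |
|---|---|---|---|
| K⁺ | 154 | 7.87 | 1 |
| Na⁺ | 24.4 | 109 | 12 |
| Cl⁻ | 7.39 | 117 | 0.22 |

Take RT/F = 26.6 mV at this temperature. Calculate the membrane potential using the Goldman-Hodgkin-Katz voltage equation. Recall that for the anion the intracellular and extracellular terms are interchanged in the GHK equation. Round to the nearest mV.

Vm = 26.6 · ln[(Σ P·[cation]ₒ + Σ P·[anion]ᵢ) / (Σ P·[cation]ᵢ + Σ P·[anion]ₒ)]
Numerator = 1×7.87 + 12×109 + 0.22×7.39 = 1317
Denominator = 1×154 + 12×24.4 + 0.22×117 = 472.5
Vm = 26.6 · ln(2.7881) = 26.6 × (1.0254) = 27.27 mV

27 mV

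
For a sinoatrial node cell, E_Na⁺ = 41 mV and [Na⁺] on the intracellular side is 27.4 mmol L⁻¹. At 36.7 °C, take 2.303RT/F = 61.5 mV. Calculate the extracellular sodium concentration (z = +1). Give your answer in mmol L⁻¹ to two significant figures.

130 mmol L⁻¹

Nernst: E = (61.5/1) · log₁₀([out]/[in]), so log₁₀([out]/[in]) = 41.0 × 1 / 61.5 = 0.6667.
[out]/[in] = 10^(0.6667) = 4.642.
[out] = 4.642 × 27.4 = 127.2 mmol L⁻¹.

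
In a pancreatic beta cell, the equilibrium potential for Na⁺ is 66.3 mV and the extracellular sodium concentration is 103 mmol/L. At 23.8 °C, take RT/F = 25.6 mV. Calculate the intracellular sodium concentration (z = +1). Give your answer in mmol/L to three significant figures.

7.73 mmol/L

Nernst: E = (25.6/1) · ln([out]/[in]), so ln([out]/[in]) = 66.3 × 1 / 25.6 = 2.5898.
[out]/[in] = e^(2.5898) = 13.33.
[in] = 103 / 13.33 = 7.728 mmol/L.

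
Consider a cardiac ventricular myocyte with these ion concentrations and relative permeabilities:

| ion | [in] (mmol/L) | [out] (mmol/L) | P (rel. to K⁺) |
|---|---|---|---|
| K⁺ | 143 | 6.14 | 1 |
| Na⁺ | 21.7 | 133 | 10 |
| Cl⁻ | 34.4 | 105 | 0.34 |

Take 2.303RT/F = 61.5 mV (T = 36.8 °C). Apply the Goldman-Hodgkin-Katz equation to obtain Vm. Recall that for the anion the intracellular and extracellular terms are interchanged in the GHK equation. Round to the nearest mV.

Vm = 61.5 · log₁₀[(Σ P·[cation]ₒ + Σ P·[anion]ᵢ) / (Σ P·[cation]ᵢ + Σ P·[anion]ₒ)]
Numerator = 1×6.14 + 10×133 + 0.34×34.4 = 1348
Denominator = 1×143 + 10×21.7 + 0.34×105 = 395.7
Vm = 61.5 · log₁₀(3.4062) = 61.5 × (0.5323) = 32.73 mV

33 mV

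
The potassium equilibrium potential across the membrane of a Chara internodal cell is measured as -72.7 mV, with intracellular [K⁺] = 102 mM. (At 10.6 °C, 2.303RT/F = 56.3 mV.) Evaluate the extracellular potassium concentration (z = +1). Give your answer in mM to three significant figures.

5.22 mM

Nernst: E = (56.3/1) · log₁₀([out]/[in]), so log₁₀([out]/[in]) = -72.7 × 1 / 56.3 = -1.2913.
[out]/[in] = 10^(-1.2913) = 0.05113.
[out] = 0.05113 × 102 = 5.216 mM.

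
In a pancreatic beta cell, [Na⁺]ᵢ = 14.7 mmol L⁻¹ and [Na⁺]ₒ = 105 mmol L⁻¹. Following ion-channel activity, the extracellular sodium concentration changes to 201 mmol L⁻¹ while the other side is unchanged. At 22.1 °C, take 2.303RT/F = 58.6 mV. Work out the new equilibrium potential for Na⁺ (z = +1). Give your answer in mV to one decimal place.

After the shift: [Na⁺]_out = 201, [Na⁺]_in = 14.7 mmol L⁻¹.
E_new = (58.6/1)·log₁₀(201/14.7) = 58.60 · (1.1359) = 66.56 mV

66.6 mV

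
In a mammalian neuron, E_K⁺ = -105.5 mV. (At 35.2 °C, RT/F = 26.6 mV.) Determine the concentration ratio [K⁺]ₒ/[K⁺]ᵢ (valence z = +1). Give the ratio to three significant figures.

0.0189

ln([out]/[in]) = E·z/(26.6) = -105.5 × 1 / 26.6 = -3.9662
[out]/[in] = e^(-3.9662) = 0.01895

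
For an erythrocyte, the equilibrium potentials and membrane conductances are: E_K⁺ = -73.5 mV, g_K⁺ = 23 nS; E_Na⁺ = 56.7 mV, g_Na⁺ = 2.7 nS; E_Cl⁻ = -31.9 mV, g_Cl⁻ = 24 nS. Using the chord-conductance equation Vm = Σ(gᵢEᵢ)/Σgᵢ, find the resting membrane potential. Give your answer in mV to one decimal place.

-46.3 mV

Σ gᵢEᵢ = 23·(-73.5) + 2.7·(56.7) + 24·(-31.9) = -2303.01
Σ gᵢ = 23 + 2.7 + 24 = 49.7
Vm = -2303.01 / 49.7 = -46.34 mV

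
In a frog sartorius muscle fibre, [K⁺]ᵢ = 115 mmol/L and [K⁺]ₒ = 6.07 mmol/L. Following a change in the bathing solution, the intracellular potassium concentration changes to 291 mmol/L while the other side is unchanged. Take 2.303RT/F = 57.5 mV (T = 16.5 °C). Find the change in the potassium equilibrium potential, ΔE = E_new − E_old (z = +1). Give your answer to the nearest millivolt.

-23 mV

E_old = (57.5/1)·log₁₀(6.07/115) = -73.46 mV
E_new = (57.5/1)·log₁₀(6.07/291) = -96.64 mV
ΔE = -96.64 − (-73.46) = -23.18 mV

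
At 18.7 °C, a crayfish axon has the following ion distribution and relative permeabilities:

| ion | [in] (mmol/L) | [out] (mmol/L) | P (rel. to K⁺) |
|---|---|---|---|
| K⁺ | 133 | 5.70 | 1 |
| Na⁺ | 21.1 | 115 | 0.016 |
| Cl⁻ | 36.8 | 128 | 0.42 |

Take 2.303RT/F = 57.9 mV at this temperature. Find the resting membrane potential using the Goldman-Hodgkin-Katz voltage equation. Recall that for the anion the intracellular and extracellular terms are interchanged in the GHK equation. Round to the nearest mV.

Vm = 57.9 · log₁₀[(Σ P·[cation]ₒ + Σ P·[anion]ᵢ) / (Σ P·[cation]ᵢ + Σ P·[anion]ₒ)]
Numerator = 1×5.70 + 0.016×115 + 0.42×36.8 = 23
Denominator = 1×133 + 0.016×21.1 + 0.42×128 = 187.1
Vm = 57.9 · log₁₀(0.12291) = 57.9 × (-0.9104) = -52.71 mV

-53 mV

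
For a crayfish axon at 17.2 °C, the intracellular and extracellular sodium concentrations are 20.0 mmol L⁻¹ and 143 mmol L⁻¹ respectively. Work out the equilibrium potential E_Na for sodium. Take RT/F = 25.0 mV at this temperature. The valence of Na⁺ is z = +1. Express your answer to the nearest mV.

E = (25.0/z) · ln([Na⁺]_out/[Na⁺]_in) with z = +1.
= (25.0/1) · ln(143/20.0) = 25.00 · ln(7.15)
= 25.00 · (1.9671) = 49.18 mV

49 mV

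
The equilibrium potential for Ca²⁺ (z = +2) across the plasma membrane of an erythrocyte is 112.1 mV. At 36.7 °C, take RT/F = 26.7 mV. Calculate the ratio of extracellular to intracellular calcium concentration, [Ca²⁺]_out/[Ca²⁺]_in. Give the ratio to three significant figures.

ln([out]/[in]) = E·z/(26.7) = 112.1 × 2 / 26.7 = 8.3970
[out]/[in] = e^(8.3970) = 4434

4430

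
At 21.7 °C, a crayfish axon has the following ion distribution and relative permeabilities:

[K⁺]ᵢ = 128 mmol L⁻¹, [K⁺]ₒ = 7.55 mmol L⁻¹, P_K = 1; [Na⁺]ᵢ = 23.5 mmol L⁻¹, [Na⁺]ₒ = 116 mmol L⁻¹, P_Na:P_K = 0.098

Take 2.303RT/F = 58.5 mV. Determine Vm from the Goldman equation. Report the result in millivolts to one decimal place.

Vm = 58.5 · log₁₀[(Σ P·[cation]ₒ + Σ P·[anion]ᵢ) / (Σ P·[cation]ᵢ + Σ P·[anion]ₒ)]
Numerator = 1×7.55 + 0.098×116 = 18.92
Denominator = 1×128 + 0.098×23.5 = 130.3
Vm = 58.5 · log₁₀(0.14518) = 58.5 × (-0.8381) = -49.03 mV

-49.0 mV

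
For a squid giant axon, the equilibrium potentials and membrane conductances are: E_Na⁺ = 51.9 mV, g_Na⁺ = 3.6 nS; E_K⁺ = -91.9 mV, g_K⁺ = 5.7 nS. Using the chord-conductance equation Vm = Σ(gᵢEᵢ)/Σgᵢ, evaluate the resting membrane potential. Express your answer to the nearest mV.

-36 mV

Σ gᵢEᵢ = 3.6·(51.9) + 5.7·(-91.9) = -336.99
Σ gᵢ = 3.6 + 5.7 = 9.3
Vm = -336.99 / 9.3 = -36.24 mV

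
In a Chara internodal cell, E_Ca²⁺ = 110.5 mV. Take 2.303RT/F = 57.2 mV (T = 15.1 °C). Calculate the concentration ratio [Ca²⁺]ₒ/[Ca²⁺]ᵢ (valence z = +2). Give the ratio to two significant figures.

7300

log₁₀([out]/[in]) = E·z/(57.2) = 110.5 × 2 / 57.2 = 3.8636
[out]/[in] = 10^(3.8636) = 7305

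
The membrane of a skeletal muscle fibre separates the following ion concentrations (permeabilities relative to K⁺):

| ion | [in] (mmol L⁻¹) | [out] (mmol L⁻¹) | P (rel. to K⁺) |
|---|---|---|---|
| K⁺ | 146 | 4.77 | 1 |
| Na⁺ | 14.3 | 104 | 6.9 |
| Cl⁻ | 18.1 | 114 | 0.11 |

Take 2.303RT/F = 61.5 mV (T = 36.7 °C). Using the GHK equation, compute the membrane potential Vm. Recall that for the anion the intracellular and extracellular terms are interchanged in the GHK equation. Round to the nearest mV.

28 mV

Vm = 61.5 · log₁₀[(Σ P·[cation]ₒ + Σ P·[anion]ᵢ) / (Σ P·[cation]ᵢ + Σ P·[anion]ₒ)]
Numerator = 1×4.77 + 6.9×104 + 0.11×18.1 = 724.4
Denominator = 1×146 + 6.9×14.3 + 0.11×114 = 257.2
Vm = 61.5 · log₁₀(2.8162) = 61.5 × (0.4497) = 27.65 mV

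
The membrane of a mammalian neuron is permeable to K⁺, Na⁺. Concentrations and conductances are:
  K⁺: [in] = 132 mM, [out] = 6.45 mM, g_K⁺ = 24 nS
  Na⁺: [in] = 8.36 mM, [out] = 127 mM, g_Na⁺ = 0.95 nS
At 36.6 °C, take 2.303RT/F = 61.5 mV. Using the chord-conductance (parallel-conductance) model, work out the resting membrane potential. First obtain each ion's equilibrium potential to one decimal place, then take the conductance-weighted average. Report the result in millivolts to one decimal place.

-74.8 mV

E_K⁺ = (61.5/1)·log₁₀(6.45/132) = -80.6 mV
E_Na⁺ = (61.5/1)·log₁₀(127/8.36) = 72.7 mV
Vm = (Σ gᵢEᵢ)/(Σ gᵢ) = (24·-80.6 + 0.95·72.7) / (24 + 0.95)
= -1865.33 / 24.95 = -74.76 mV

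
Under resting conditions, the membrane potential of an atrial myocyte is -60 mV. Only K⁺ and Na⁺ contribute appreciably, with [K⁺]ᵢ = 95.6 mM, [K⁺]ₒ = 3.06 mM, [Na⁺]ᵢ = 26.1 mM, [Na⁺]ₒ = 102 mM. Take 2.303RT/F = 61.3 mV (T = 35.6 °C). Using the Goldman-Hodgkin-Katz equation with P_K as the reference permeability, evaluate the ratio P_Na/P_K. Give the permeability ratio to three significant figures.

0.0703

Let α = P_Na/P_K. GHK: Vm = 61.3·log₁₀[(Kₒ + α·Naₒ)/(Kᵢ + α·Naᵢ)].
10^(Vm/61.3) = 10^(-60.0/61.3) = 0.105
So 0.105·(Kᵢ + α·Naᵢ) = Kₒ + α·Naₒ → α = (0.105·95.6 − 3.06) / (102.0 − 0.105·26.1)
α = (10.04 − 3.06) / (102.0 − 2.741) = 6.978/99.26 = 0.0703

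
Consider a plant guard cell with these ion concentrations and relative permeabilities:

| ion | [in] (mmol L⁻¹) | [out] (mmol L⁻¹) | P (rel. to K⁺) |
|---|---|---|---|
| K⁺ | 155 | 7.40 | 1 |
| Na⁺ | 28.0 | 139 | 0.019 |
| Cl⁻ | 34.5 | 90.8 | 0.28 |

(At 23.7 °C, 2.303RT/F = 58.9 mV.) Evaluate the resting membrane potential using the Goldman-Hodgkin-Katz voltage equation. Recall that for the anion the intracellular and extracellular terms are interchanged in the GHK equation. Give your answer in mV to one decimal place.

-56.7 mV

Vm = 58.9 · log₁₀[(Σ P·[cation]ₒ + Σ P·[anion]ᵢ) / (Σ P·[cation]ᵢ + Σ P·[anion]ₒ)]
Numerator = 1×7.40 + 0.019×139 + 0.28×34.5 = 19.7
Denominator = 1×155 + 0.019×28.0 + 0.28×90.8 = 181
Vm = 58.9 · log₁₀(0.10887) = 58.9 × (-0.9631) = -56.73 mV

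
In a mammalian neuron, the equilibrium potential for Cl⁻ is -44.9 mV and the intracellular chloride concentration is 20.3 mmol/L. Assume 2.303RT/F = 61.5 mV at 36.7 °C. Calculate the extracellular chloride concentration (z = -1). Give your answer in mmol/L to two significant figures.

110 mmol/L

Nernst: E = (61.5/-1) · log₁₀([out]/[in]), so log₁₀([out]/[in]) = -44.9 × -1 / 61.5 = 0.7301.
[out]/[in] = 10^(0.7301) = 5.371.
[out] = 5.371 × 20.3 = 109 mmol/L.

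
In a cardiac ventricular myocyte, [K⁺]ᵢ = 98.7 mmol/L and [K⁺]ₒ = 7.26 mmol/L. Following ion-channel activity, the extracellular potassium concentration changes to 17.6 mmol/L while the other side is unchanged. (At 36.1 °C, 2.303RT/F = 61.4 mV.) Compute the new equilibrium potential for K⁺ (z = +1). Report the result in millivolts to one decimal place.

After the shift: [K⁺]_out = 17.6, [K⁺]_in = 98.7 mmol/L.
E_new = (61.4/1)·log₁₀(17.6/98.7) = 61.40 · (-0.7488) = -45.98 mV

-46.0 mV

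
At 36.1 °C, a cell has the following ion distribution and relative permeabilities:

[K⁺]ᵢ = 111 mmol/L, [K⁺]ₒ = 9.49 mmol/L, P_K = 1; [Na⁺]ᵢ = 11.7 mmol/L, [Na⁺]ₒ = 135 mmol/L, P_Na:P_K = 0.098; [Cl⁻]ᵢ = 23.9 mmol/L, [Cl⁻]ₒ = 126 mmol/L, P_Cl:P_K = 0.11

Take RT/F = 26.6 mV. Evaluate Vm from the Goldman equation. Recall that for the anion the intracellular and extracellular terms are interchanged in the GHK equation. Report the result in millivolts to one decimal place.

Vm = 26.6 · ln[(Σ P·[cation]ₒ + Σ P·[anion]ᵢ) / (Σ P·[cation]ᵢ + Σ P·[anion]ₒ)]
Numerator = 1×9.49 + 0.098×135 + 0.11×23.9 = 25.35
Denominator = 1×111 + 0.098×11.7 + 0.11×126 = 126
Vm = 26.6 · ln(0.20117) = 26.6 × (-1.6036) = -42.66 mV

-42.7 mV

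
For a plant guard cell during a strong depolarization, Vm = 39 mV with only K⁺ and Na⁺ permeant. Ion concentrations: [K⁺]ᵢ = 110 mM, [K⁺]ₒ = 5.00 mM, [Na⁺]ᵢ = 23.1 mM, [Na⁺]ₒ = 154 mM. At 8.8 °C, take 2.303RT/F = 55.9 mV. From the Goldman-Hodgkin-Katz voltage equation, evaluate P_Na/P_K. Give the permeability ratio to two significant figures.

14

Let α = P_Na/P_K. GHK: Vm = 55.9·log₁₀[(Kₒ + α·Naₒ)/(Kᵢ + α·Naᵢ)].
10^(Vm/55.9) = 10^(39.0/55.9) = 4.9851
So 4.9851·(Kᵢ + α·Naᵢ) = Kₒ + α·Naₒ → α = (4.9851·110.0 − 5.0) / (154.0 − 4.9851·23.1)
α = (548.4 − 5.0) / (154.0 − 115.2) = 543.4/38.84 = 13.99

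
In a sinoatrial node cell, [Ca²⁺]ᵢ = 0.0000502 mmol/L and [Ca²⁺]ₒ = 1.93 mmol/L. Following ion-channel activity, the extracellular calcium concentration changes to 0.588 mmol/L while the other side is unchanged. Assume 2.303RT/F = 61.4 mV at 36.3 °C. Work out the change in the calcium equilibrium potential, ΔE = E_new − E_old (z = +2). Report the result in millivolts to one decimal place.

E_old = (61.4/2)·log₁₀(1.93/0.0000502) = 140.76 mV
E_new = (61.4/2)·log₁₀(0.588/0.0000502) = 124.91 mV
ΔE = 124.91 − (140.76) = -15.85 mV

-15.8 mV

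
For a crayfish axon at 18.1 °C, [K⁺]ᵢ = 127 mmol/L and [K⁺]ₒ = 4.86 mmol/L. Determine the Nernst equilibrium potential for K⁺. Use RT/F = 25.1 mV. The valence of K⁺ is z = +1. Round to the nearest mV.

E = (25.1/z) · ln([K⁺]_out/[K⁺]_in) with z = +1.
= (25.1/1) · ln(4.86/127) = 25.10 · ln(0.03827)
= 25.10 · (-3.2631) = -81.91 mV

-82 mV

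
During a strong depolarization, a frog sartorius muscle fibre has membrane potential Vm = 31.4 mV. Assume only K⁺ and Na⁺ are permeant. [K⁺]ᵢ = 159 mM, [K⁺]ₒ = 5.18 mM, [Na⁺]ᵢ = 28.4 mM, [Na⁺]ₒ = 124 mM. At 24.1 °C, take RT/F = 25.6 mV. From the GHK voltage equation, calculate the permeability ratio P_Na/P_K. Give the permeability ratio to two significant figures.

20

Let α = P_Na/P_K. GHK: Vm = 25.6·ln[(Kₒ + α·Naₒ)/(Kᵢ + α·Naᵢ)].
e^(Vm/25.6) = e^(31.4/25.6) = 3.4095
So 3.4095·(Kᵢ + α·Naᵢ) = Kₒ + α·Naₒ → α = (3.4095·159.0 − 5.18) / (124.0 − 3.4095·28.4)
α = (542.1 − 5.18) / (124.0 − 96.83) = 536.9/27.17 = 19.76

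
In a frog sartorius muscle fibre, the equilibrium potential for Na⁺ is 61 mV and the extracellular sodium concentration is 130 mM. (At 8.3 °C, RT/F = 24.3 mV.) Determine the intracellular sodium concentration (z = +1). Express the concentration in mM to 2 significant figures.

Nernst: E = (24.3/1) · ln([out]/[in]), so ln([out]/[in]) = 61.0 × 1 / 24.3 = 2.5103.
[out]/[in] = e^(2.5103) = 12.31.
[in] = 130 / 12.31 = 10.56 mM.

11 mM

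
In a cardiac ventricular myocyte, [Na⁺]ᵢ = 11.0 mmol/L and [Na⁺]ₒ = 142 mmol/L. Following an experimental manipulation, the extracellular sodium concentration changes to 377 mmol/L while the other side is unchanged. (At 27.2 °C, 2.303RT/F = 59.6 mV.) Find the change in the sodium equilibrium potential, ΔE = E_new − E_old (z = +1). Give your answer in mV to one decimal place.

E_old = (59.6/1)·log₁₀(142/11.0) = 66.21 mV
E_new = (59.6/1)·log₁₀(377/11.0) = 91.48 mV
ΔE = 91.48 − (66.21) = 25.27 mV

25.3 mV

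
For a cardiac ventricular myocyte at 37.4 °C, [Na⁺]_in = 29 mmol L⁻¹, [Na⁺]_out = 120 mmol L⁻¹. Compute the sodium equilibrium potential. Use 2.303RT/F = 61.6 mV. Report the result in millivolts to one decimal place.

38.0 mV

E = (61.6/z) · log₁₀([Na⁺]_out/[Na⁺]_in) with z = +1.
= (61.6/1) · log₁₀(120/29) = 61.60 · log₁₀(4.138)
= 61.60 · (0.6168) = 37.99 mV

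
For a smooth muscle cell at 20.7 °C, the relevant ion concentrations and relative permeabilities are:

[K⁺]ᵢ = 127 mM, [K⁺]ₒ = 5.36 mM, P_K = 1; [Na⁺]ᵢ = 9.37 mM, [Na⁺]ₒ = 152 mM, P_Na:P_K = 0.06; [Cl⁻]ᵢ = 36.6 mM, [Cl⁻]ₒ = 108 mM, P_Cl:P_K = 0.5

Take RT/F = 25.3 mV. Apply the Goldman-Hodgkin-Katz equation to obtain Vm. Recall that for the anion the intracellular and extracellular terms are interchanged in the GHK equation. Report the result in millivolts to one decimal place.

-43.3 mV

Vm = 25.3 · ln[(Σ P·[cation]ₒ + Σ P·[anion]ᵢ) / (Σ P·[cation]ᵢ + Σ P·[anion]ₒ)]
Numerator = 1×5.36 + 0.06×152 + 0.5×36.6 = 32.78
Denominator = 1×127 + 0.06×9.37 + 0.5×108 = 181.6
Vm = 25.3 · ln(0.18054) = 25.3 × (-1.7118) = -43.31 mV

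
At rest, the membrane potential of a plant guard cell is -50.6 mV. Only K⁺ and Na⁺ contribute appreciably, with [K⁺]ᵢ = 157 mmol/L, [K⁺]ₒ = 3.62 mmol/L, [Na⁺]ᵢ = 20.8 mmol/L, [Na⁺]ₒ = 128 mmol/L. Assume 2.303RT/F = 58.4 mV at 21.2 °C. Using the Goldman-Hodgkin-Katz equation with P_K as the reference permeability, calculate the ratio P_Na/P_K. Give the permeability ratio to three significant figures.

0.142

Let α = P_Na/P_K. GHK: Vm = 58.4·log₁₀[(Kₒ + α·Naₒ)/(Kᵢ + α·Naᵢ)].
10^(Vm/58.4) = 10^(-50.6/58.4) = 0.13601
So 0.13601·(Kᵢ + α·Naᵢ) = Kₒ + α·Naₒ → α = (0.13601·157.0 − 3.62) / (128.0 − 0.13601·20.8)
α = (21.35 − 3.62) / (128.0 − 2.829) = 17.73/125.2 = 0.1417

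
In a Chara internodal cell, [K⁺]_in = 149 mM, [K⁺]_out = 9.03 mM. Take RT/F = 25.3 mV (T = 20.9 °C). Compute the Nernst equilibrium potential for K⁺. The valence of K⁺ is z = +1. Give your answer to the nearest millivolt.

E = (25.3/z) · ln([K⁺]_out/[K⁺]_in) with z = +1.
= (25.3/1) · ln(9.03/149) = 25.30 · ln(0.0606)
= 25.30 · (-2.8034) = -70.93 mV

-71 mV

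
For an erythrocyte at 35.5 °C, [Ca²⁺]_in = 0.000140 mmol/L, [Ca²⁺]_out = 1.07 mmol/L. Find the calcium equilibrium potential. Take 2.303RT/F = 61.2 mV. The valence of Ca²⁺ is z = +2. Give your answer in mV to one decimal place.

E = (61.2/z) · log₁₀([Ca²⁺]_out/[Ca²⁺]_in) with z = +2.
= (61.2/2) · log₁₀(1.07/0.000140) = 30.60 · log₁₀(7643)
= 30.60 · (3.8833) = 118.83 mV

118.8 mV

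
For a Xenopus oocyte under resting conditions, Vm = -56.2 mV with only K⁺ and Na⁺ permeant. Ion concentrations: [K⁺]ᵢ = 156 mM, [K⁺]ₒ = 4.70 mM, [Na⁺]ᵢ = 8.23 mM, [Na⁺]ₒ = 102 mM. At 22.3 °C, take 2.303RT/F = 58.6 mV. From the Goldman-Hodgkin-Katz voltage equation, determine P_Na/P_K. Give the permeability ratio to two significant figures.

0.12

Let α = P_Na/P_K. GHK: Vm = 58.6·log₁₀[(Kₒ + α·Naₒ)/(Kᵢ + α·Naᵢ)].
10^(Vm/58.6) = 10^(-56.2/58.6) = 0.10989
So 0.10989·(Kᵢ + α·Naᵢ) = Kₒ + α·Naₒ → α = (0.10989·156.0 − 4.7) / (102.0 − 0.10989·8.23)
α = (17.14 − 4.7) / (102.0 − 0.9044) = 12.44/101.1 = 0.1231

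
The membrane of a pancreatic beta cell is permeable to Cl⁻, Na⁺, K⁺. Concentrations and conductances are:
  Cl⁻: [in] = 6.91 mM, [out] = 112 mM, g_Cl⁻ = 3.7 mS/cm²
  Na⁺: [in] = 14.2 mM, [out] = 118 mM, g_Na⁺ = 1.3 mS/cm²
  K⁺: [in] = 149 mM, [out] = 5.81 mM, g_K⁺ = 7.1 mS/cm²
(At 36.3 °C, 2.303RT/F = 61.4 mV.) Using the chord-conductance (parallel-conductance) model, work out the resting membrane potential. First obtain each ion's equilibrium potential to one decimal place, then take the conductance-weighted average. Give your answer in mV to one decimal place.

E_Cl⁻ = (61.4/-1)·log₁₀(112/6.91) = -74.3 mV
E_Na⁺ = (61.4/1)·log₁₀(118/14.2) = 56.5 mV
E_K⁺ = (61.4/1)·log₁₀(5.81/149) = -86.5 mV
Vm = (Σ gᵢEᵢ)/(Σ gᵢ) = (3.7·-74.3 + 1.3·56.5 + 7.1·-86.5) / (3.7 + 1.3 + 7.1)
= -815.61 / 12.1 = -67.41 mV

-67.4 mV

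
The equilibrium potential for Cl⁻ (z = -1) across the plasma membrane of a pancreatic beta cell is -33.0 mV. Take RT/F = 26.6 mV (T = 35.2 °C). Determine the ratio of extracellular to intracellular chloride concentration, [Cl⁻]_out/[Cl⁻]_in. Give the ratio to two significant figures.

3.5

ln([out]/[in]) = E·z/(26.6) = -33.0 × -1 / 26.6 = 1.2406
[out]/[in] = e^(1.2406) = 3.458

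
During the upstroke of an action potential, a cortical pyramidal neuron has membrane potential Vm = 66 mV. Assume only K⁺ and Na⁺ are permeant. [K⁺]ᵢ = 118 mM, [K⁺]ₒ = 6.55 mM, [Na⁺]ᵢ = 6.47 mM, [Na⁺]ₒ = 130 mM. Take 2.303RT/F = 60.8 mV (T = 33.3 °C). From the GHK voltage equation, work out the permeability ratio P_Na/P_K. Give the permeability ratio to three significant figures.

Let α = P_Na/P_K. GHK: Vm = 60.8·log₁₀[(Kₒ + α·Naₒ)/(Kᵢ + α·Naᵢ)].
10^(Vm/60.8) = 10^(66.0/60.8) = 12.177
So 12.177·(Kᵢ + α·Naᵢ) = Kₒ + α·Naₒ → α = (12.177·118.0 − 6.55) / (130.0 − 12.177·6.47)
α = (1437 − 6.55) / (130.0 − 78.78) = 1430/51.22 = 27.93

27.9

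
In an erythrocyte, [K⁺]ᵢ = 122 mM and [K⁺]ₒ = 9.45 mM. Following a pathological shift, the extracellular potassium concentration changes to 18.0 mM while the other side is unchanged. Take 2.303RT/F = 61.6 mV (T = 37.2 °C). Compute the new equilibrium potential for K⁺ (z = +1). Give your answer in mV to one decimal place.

After the shift: [K⁺]_out = 18.0, [K⁺]_in = 122 mM.
E_new = (61.6/1)·log₁₀(18.0/122) = 61.60 · (-0.8311) = -51.19 mV

-51.2 mV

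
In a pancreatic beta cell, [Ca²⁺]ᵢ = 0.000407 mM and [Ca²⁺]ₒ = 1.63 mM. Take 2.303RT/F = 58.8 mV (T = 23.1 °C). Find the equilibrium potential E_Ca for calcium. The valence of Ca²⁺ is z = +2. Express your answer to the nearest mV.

E = (58.8/z) · log₁₀([Ca²⁺]_out/[Ca²⁺]_in) with z = +2.
= (58.8/2) · log₁₀(1.63/0.000407) = 29.40 · log₁₀(4005)
= 29.40 · (3.6026) = 105.92 mV

106 mV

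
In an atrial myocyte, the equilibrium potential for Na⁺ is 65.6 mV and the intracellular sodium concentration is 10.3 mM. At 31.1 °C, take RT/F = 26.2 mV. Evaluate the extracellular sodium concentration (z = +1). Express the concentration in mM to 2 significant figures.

Nernst: E = (26.2/1) · ln([out]/[in]), so ln([out]/[in]) = 65.6 × 1 / 26.2 = 2.5038.
[out]/[in] = e^(2.5038) = 12.23.
[out] = 12.23 × 10.3 = 126 mM.

130 mM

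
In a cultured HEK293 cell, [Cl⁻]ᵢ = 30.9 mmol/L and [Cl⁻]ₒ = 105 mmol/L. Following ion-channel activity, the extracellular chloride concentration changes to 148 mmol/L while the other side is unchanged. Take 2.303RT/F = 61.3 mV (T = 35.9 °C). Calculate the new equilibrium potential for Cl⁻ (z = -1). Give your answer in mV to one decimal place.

After the shift: [Cl⁻]_out = 148, [Cl⁻]_in = 30.9 mmol/L.
E_new = (61.3/-1)·log₁₀(148/30.9) = -61.30 · (0.6803) = -41.70 mV

-41.7 mV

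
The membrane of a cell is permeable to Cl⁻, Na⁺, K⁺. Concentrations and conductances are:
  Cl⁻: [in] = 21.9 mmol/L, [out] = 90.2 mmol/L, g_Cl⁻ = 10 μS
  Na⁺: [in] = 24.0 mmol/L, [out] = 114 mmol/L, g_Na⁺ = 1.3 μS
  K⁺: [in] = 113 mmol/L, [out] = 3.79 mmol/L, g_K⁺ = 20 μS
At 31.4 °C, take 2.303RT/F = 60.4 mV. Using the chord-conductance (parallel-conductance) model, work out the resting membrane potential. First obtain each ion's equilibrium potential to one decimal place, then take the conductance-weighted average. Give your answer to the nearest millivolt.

-67 mV

E_Cl⁻ = (60.4/-1)·log₁₀(90.2/21.9) = -37.1 mV
E_Na⁺ = (60.4/1)·log₁₀(114/24.0) = 40.9 mV
E_K⁺ = (60.4/1)·log₁₀(3.79/113) = -89.1 mV
Vm = (Σ gᵢEᵢ)/(Σ gᵢ) = (10·-37.1 + 1.3·40.9 + 20·-89.1) / (10 + 1.3 + 20)
= -2099.83 / 31.3 = -67.09 mV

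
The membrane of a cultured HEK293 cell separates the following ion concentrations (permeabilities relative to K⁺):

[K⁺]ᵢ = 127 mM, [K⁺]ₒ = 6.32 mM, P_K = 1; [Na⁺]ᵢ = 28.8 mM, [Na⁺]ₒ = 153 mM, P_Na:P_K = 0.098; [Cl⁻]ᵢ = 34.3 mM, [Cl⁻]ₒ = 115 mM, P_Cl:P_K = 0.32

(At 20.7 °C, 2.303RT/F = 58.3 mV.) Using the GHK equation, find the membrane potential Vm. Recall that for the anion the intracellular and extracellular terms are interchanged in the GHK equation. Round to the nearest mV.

Vm = 58.3 · log₁₀[(Σ P·[cation]ₒ + Σ P·[anion]ᵢ) / (Σ P·[cation]ᵢ + Σ P·[anion]ₒ)]
Numerator = 1×6.32 + 0.098×153 + 0.32×34.3 = 32.29
Denominator = 1×127 + 0.098×28.8 + 0.32×115 = 166.6
Vm = 58.3 · log₁₀(0.19379) = 58.3 × (-0.7127) = -41.55 mV

-42 mV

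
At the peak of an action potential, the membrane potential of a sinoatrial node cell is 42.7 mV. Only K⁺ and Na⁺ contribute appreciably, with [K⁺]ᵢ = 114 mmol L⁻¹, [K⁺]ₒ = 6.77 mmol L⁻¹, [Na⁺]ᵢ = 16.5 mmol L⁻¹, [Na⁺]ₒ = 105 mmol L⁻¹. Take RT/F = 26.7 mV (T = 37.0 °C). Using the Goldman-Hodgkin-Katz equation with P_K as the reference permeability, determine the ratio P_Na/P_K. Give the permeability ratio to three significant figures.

Let α = P_Na/P_K. GHK: Vm = 26.7·ln[(Kₒ + α·Naₒ)/(Kᵢ + α·Naᵢ)].
e^(Vm/26.7) = e^(42.7/26.7) = 4.9493
So 4.9493·(Kᵢ + α·Naᵢ) = Kₒ + α·Naₒ → α = (4.9493·114.0 − 6.77) / (105.0 − 4.9493·16.5)
α = (564.2 − 6.77) / (105.0 − 81.66) = 557.5/23.34 = 23.89

23.9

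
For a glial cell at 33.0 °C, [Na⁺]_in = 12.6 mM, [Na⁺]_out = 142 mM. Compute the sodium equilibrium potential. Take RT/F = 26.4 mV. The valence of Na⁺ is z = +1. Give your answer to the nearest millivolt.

E = (26.4/z) · ln([Na⁺]_out/[Na⁺]_in) with z = +1.
= (26.4/1) · ln(142/12.6) = 26.40 · ln(11.27)
= 26.40 · (2.4221) = 63.94 mV

64 mV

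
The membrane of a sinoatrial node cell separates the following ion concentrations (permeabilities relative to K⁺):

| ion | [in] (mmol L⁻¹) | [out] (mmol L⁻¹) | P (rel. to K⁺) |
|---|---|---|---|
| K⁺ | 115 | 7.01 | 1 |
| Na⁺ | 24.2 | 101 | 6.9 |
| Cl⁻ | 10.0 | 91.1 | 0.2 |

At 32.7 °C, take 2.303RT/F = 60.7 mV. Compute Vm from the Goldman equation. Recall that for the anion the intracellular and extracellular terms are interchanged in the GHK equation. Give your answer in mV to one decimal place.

Vm = 60.7 · log₁₀[(Σ P·[cation]ₒ + Σ P·[anion]ᵢ) / (Σ P·[cation]ᵢ + Σ P·[anion]ₒ)]
Numerator = 1×7.01 + 6.9×101 + 0.2×10.0 = 705.9
Denominator = 1×115 + 6.9×24.2 + 0.2×91.1 = 300.2
Vm = 60.7 · log₁₀(2.3515) = 60.7 × (0.3713) = 22.54 mV

22.5 mV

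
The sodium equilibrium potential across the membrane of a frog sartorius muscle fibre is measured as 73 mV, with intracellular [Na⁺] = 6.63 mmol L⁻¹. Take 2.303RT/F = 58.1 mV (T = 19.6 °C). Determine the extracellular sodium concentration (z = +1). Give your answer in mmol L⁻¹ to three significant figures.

Nernst: E = (58.1/1) · log₁₀([out]/[in]), so log₁₀([out]/[in]) = 73.0 × 1 / 58.1 = 1.2565.
[out]/[in] = 10^(1.2565) = 18.05.
[out] = 18.05 × 6.63 = 119.7 mmol L⁻¹.

120 mmol L⁻¹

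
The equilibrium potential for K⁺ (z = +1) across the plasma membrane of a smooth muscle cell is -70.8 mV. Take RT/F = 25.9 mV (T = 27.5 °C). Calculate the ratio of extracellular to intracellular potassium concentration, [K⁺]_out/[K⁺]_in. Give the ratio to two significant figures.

ln([out]/[in]) = E·z/(25.9) = -70.8 × 1 / 25.9 = -2.7336
[out]/[in] = e^(-2.7336) = 0.06499

0.065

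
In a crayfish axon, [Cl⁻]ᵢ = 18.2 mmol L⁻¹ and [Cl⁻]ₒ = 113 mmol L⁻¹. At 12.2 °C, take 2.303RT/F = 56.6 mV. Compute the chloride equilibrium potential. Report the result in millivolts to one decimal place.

E = (56.6/z) · log₁₀([Cl⁻]_out/[Cl⁻]_in) with z = -1.
For an anion, dividing by z = -1 reverses the sign.
= (56.6/-1) · log₁₀(113/18.2) = -56.60 · log₁₀(6.209)
= -56.60 · (0.7930) = -44.88 mV

-44.9 mV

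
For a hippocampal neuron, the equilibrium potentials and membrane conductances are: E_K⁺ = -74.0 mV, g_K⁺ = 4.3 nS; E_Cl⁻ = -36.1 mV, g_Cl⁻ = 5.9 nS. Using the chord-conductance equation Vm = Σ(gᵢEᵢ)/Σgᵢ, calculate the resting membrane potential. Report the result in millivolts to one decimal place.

-52.1 mV

Σ gᵢEᵢ = 4.3·(-74.0) + 5.9·(-36.1) = -531.19
Σ gᵢ = 4.3 + 5.9 = 10.2
Vm = -531.19 / 10.2 = -52.08 mV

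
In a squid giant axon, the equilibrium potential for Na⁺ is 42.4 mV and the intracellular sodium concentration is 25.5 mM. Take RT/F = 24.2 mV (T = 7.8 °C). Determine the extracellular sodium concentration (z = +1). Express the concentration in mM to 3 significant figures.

147 mM

Nernst: E = (24.2/1) · ln([out]/[in]), so ln([out]/[in]) = 42.4 × 1 / 24.2 = 1.7521.
[out]/[in] = e^(1.7521) = 5.767.
[out] = 5.767 × 25.5 = 147 mM.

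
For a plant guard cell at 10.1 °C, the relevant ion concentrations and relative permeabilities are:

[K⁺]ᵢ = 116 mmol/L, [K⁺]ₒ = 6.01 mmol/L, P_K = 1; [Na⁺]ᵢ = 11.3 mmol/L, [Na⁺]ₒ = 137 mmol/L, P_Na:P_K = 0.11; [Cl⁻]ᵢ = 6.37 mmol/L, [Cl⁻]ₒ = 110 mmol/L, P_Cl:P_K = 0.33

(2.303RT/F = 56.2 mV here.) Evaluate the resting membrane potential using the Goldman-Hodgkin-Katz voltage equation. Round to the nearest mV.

Vm = 56.2 · log₁₀[(Σ P·[cation]ₒ + Σ P·[anion]ᵢ) / (Σ P·[cation]ᵢ + Σ P·[anion]ₒ)]
Numerator = 1×6.01 + 0.11×137 + 0.33×6.37 = 23.18
Denominator = 1×116 + 0.11×11.3 + 0.33×110 = 153.5
Vm = 56.2 · log₁₀(0.15098) = 56.2 × (-0.8211) = -46.14 mV

-46 mV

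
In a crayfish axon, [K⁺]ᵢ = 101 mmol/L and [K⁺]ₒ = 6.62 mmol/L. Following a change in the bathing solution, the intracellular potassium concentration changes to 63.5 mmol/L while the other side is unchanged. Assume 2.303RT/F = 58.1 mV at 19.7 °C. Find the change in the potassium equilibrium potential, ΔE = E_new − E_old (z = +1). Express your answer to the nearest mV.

12 mV

E_old = (58.1/1)·log₁₀(6.62/101) = -68.76 mV
E_new = (58.1/1)·log₁₀(6.62/63.5) = -57.05 mV
ΔE = -57.05 − (-68.76) = 11.71 mV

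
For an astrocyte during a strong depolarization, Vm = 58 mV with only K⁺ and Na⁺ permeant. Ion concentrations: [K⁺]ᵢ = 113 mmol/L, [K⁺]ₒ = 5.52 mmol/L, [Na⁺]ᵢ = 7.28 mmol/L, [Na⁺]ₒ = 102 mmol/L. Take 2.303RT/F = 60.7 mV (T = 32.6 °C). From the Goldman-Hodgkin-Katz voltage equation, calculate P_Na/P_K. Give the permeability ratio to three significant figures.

28.0

Let α = P_Na/P_K. GHK: Vm = 60.7·log₁₀[(Kₒ + α·Naₒ)/(Kᵢ + α·Naᵢ)].
10^(Vm/60.7) = 10^(58.0/60.7) = 9.0265
So 9.0265·(Kᵢ + α·Naᵢ) = Kₒ + α·Naₒ → α = (9.0265·113.0 − 5.52) / (102.0 − 9.0265·7.28)
α = (1020 − 5.52) / (102.0 − 65.71) = 1014/36.29 = 27.96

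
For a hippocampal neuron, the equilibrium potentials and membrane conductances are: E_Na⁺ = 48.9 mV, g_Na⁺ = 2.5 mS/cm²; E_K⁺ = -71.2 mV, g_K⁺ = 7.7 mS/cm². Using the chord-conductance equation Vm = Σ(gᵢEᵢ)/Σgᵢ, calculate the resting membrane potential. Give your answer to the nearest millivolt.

Σ gᵢEᵢ = 2.5·(48.9) + 7.7·(-71.2) = -425.99
Σ gᵢ = 2.5 + 7.7 = 10.2
Vm = -425.99 / 10.2 = -41.76 mV

-42 mV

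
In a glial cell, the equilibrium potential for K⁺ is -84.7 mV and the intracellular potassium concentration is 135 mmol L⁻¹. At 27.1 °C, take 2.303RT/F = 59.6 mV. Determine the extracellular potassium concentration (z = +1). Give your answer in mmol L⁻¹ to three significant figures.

Nernst: E = (59.6/1) · log₁₀([out]/[in]), so log₁₀([out]/[in]) = -84.7 × 1 / 59.6 = -1.4211.
[out]/[in] = 10^(-1.4211) = 0.03792.
[out] = 0.03792 × 135 = 5.119 mmol L⁻¹.

5.12 mmol L⁻¹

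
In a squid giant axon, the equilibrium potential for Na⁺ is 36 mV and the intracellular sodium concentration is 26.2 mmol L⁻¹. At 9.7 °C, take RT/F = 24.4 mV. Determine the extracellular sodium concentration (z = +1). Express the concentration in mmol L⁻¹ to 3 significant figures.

115 mmol L⁻¹

Nernst: E = (24.4/1) · ln([out]/[in]), so ln([out]/[in]) = 36.0 × 1 / 24.4 = 1.4754.
[out]/[in] = e^(1.4754) = 4.373.
[out] = 4.373 × 26.2 = 114.6 mmol L⁻¹.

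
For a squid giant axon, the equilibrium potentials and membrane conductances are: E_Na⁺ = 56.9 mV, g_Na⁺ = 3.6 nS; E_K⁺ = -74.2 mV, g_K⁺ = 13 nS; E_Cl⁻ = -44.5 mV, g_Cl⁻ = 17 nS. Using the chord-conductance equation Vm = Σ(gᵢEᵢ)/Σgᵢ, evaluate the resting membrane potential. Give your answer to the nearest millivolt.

-45 mV

Σ gᵢEᵢ = 3.6·(56.9) + 13·(-74.2) + 17·(-44.5) = -1516.26
Σ gᵢ = 3.6 + 13 + 17 = 33.6
Vm = -1516.26 / 33.6 = -45.13 mV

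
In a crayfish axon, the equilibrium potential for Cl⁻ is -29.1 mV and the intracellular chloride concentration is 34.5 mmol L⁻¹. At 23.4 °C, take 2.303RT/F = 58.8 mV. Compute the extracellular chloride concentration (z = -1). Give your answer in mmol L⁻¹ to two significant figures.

110 mmol L⁻¹

Nernst: E = (58.8/-1) · log₁₀([out]/[in]), so log₁₀([out]/[in]) = -29.1 × -1 / 58.8 = 0.4949.
[out]/[in] = 10^(0.4949) = 3.125.
[out] = 3.125 × 34.5 = 107.8 mmol L⁻¹.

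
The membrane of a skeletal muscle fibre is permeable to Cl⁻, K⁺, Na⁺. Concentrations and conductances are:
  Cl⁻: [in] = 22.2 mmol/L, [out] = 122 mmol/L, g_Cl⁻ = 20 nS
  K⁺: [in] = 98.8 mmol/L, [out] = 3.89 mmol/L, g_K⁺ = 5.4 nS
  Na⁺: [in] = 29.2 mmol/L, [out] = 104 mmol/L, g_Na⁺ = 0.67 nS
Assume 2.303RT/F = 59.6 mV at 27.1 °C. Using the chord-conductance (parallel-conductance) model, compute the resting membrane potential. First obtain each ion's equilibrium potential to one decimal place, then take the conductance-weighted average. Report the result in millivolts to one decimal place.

-50.3 mV

E_Cl⁻ = (59.6/-1)·log₁₀(122/22.2) = -44.1 mV
E_K⁺ = (59.6/1)·log₁₀(3.89/98.8) = -83.7 mV
E_Na⁺ = (59.6/1)·log₁₀(104/29.2) = 32.9 mV
Vm = (Σ gᵢEᵢ)/(Σ gᵢ) = (20·-44.1 + 5.4·-83.7 + 0.67·32.9) / (20 + 5.4 + 0.67)
= -1311.94 / 26.07 = -50.32 mV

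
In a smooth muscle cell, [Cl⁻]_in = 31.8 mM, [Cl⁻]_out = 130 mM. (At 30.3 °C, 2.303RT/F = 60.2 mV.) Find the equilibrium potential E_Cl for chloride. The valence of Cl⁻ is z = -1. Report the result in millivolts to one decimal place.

-36.8 mV

E = (60.2/z) · log₁₀([Cl⁻]_out/[Cl⁻]_in) with z = -1.
For an anion, dividing by z = -1 reverses the sign.
= (60.2/-1) · log₁₀(130/31.8) = -60.20 · log₁₀(4.088)
= -60.20 · (0.6115) = -36.81 mV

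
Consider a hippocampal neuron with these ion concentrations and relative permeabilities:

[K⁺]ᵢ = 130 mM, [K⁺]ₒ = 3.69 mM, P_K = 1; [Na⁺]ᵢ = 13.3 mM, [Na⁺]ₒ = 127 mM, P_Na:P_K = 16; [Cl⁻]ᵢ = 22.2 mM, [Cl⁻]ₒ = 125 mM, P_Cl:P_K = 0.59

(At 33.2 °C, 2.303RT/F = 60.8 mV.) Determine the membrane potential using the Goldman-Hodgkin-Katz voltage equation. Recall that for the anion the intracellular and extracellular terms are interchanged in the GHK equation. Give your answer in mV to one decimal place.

Vm = 60.8 · log₁₀[(Σ P·[cation]ₒ + Σ P·[anion]ᵢ) / (Σ P·[cation]ᵢ + Σ P·[anion]ₒ)]
Numerator = 1×3.69 + 16×127 + 0.59×22.2 = 2049
Denominator = 1×130 + 16×13.3 + 0.59×125 = 416.6
Vm = 60.8 · log₁₀(4.9185) = 60.8 × (0.6918) = 42.06 mV

42.1 mV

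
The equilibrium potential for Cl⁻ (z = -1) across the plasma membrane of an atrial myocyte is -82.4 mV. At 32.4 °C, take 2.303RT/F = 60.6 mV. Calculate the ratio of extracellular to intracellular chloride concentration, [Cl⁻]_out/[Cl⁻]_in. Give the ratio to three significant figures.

22.9

log₁₀([out]/[in]) = E·z/(60.6) = -82.4 × -1 / 60.6 = 1.3597
[out]/[in] = 10^(1.3597) = 22.89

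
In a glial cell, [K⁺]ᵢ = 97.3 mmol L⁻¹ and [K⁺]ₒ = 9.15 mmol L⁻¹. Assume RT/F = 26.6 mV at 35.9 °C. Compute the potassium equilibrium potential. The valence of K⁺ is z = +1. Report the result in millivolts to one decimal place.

E = (26.6/z) · ln([K⁺]_out/[K⁺]_in) with z = +1.
= (26.6/1) · ln(9.15/97.3) = 26.60 · ln(0.09404)
= 26.60 · (-2.3640) = -62.88 mV

-62.9 mV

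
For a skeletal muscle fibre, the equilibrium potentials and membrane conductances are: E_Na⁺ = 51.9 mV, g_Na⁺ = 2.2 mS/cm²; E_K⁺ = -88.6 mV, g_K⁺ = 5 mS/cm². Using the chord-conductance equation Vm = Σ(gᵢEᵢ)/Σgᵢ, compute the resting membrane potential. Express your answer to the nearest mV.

-46 mV

Σ gᵢEᵢ = 2.2·(51.9) + 5·(-88.6) = -328.82
Σ gᵢ = 2.2 + 5 = 7.2
Vm = -328.82 / 7.2 = -45.67 mV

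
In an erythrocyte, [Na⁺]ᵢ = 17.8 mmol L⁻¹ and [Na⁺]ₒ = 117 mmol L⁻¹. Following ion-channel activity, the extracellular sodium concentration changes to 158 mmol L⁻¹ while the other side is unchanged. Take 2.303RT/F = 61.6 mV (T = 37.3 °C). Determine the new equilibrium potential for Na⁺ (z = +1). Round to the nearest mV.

After the shift: [Na⁺]_out = 158, [Na⁺]_in = 17.8 mmol L⁻¹.
E_new = (61.6/1)·log₁₀(158/17.8) = 61.60 · (0.9482) = 58.41 mV

58 mV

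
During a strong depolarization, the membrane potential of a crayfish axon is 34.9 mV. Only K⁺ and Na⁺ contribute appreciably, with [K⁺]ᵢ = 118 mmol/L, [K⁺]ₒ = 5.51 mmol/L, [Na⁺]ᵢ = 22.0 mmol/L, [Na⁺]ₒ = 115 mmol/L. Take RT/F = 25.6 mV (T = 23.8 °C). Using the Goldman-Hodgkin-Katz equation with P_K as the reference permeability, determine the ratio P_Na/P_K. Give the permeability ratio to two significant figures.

Let α = P_Na/P_K. GHK: Vm = 25.6·ln[(Kₒ + α·Naₒ)/(Kᵢ + α·Naᵢ)].
e^(Vm/25.6) = e^(34.9/25.6) = 3.909
So 3.909·(Kᵢ + α·Naᵢ) = Kₒ + α·Naₒ → α = (3.909·118.0 − 5.51) / (115.0 − 3.909·22.0)
α = (461.3 − 5.51) / (115.0 − 86) = 455.8/29 = 15.71

16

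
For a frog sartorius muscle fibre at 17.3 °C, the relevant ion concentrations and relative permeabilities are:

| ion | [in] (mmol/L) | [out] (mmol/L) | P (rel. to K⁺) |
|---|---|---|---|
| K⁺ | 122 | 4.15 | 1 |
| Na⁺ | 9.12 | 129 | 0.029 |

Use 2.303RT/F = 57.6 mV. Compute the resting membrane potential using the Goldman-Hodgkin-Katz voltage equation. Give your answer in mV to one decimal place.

-68.6 mV

Vm = 57.6 · log₁₀[(Σ P·[cation]ₒ + Σ P·[anion]ᵢ) / (Σ P·[cation]ᵢ + Σ P·[anion]ₒ)]
Numerator = 1×4.15 + 0.029×129 = 7.891
Denominator = 1×122 + 0.029×9.12 = 122.3
Vm = 57.6 · log₁₀(0.06454) = 57.6 × (-1.1902) = -68.55 mV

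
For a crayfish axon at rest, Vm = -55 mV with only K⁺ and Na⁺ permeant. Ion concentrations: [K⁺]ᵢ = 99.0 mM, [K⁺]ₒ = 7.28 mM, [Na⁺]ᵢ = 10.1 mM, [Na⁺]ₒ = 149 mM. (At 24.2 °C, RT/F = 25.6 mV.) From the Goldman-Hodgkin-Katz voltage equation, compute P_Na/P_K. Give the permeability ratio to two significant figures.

0.029

Let α = P_Na/P_K. GHK: Vm = 25.6·ln[(Kₒ + α·Naₒ)/(Kᵢ + α·Naᵢ)].
e^(Vm/25.6) = e^(-55.0/25.6) = 0.11667
So 0.11667·(Kᵢ + α·Naᵢ) = Kₒ + α·Naₒ → α = (0.11667·99.0 − 7.28) / (149.0 − 0.11667·10.1)
α = (11.55 − 7.28) / (149.0 − 1.178) = 4.27/147.8 = 0.02889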